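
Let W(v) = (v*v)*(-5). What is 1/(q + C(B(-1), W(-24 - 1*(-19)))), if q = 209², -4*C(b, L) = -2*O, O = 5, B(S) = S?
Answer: 2/87367 ≈ 2.2892e-5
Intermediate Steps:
W(v) = -5*v² (W(v) = v²*(-5) = -5*v²)
C(b, L) = 5/2 (C(b, L) = -(-1)*5/2 = -¼*(-10) = 5/2)
q = 43681
1/(q + C(B(-1), W(-24 - 1*(-19)))) = 1/(43681 + 5/2) = 1/(87367/2) = 2/87367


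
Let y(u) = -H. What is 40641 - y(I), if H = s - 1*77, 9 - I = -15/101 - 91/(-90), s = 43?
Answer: 40607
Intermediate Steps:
I = 73969/9090 (I = 9 - (-15/101 - 91/(-90)) = 9 - (-15*1/101 - 91*(-1/90)) = 9 - (-15/101 + 91/90) = 9 - 1*7841/9090 = 9 - 7841/9090 = 73969/9090 ≈ 8.1374)
H = -34 (H = 43 - 1*77 = 43 - 77 = -34)
y(u) = 34 (y(u) = -1*(-34) = 34)
40641 - y(I) = 40641 - 1*34 = 40641 - 34 = 40607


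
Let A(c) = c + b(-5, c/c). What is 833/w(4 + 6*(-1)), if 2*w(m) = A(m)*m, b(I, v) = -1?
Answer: 833/3 ≈ 277.67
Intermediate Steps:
A(c) = -1 + c (A(c) = c - 1 = -1 + c)
w(m) = m*(-1 + m)/2 (w(m) = ((-1 + m)*m)/2 = (m*(-1 + m))/2 = m*(-1 + m)/2)
833/w(4 + 6*(-1)) = 833/(((4 + 6*(-1))*(-1 + (4 + 6*(-1)))/2)) = 833/(((4 - 6)*(-1 + (4 - 6))/2)) = 833/(((½)*(-2)*(-1 - 2))) = 833/(((½)*(-2)*(-3))) = 833/3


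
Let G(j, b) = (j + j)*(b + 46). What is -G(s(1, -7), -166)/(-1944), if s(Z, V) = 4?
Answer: -40/81 ≈ -0.49383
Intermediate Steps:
G(j, b) = 2*j*(46 + b) (G(j, b) = (2*j)*(46 + b) = 2*j*(46 + b))
-G(s(1, -7), -166)/(-1944) = -2*4*(46 - 166)/(-1944) = -2*4*(-120)*(-1)/1944 = -(-960)*(-1)/1944 = -1*40/81 = -40/81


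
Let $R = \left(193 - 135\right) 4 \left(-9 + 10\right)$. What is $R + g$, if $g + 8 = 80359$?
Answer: $80583$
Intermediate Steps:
$g = 80351$ ($g = -8 + 80359 = 80351$)
$R = 232$ ($R = 58 \cdot 4 \cdot 1 = 58 \cdot 4 = 232$)
$R + g = 232 + 80351 = 80583$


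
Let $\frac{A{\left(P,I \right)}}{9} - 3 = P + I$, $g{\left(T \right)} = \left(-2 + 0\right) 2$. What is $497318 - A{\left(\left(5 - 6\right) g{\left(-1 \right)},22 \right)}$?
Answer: $497057$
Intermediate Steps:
$g{\left(T \right)} = -4$ ($g{\left(T \right)} = \left(-2\right) 2 = -4$)
$A{\left(P,I \right)} = 27 + 9 I + 9 P$ ($A{\left(P,I \right)} = 27 + 9 \left(P + I\right) = 27 + 9 \left(I + P\right) = 27 + \left(9 I + 9 P\right) = 27 + 9 I + 9 P$)
$497318 - A{\left(\left(5 - 6\right) g{\left(-1 \right)},22 \right)} = 497318 - \left(27 + 9 \cdot 22 + 9 \left(5 - 6\right) \left(-4\right)\right) = 497318 - \left(27 + 198 + 9 \left(\left(-1\right) \left(-4\right)\right)\right) = 497318 - \left(27 + 198 + 9 \cdot 4\right) = 497318 - \left(27 + 198 + 36\right) = 497318 - 261 = 497057$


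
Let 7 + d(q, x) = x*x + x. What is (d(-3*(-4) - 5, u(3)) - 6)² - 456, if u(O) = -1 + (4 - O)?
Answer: -287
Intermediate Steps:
u(O) = 3 - O
d(q, x) = -7 + x + x² (d(q, x) = -7 + (x*x + x) = -7 + (x² + x) = -7 + (x + x²) = -7 + x + x²)
(d(-3*(-4) - 5, u(3)) - 6)² - 456 = ((-7 + (3 - 1*3) + (3 - 1*3)²) - 6)² - 456 = ((-7 + (3 - 3) + (3 - 3)²) - 6)² - 456 = ((-7 + 0 + 0²) - 6)² - 456 = ((-7 + 0 + 0) - 6)² - 456 = (-7 - 6)² - 456 = (-13)² - 456 = 169 - 456 = -287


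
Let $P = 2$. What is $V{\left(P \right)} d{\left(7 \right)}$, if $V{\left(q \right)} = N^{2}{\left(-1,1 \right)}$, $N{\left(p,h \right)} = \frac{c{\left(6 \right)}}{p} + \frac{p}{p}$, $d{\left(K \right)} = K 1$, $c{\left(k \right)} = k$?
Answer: $175$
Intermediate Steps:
$d{\left(K \right)} = K$
$N{\left(p,h \right)} = 1 + \frac{6}{p}$ ($N{\left(p,h \right)} = \frac{6}{p} + \frac{p}{p} = \frac{6}{p} + 1 = 1 + \frac{6}{p}$)
$V{\left(q \right)} = 25$ ($V{\left(q \right)} = \left(\frac{6 - 1}{-1}\right)^{2} = \left(\left(-1\right) 5\right)^{2} = \left(-5\right)^{2} = 25$)
$V{\left(P \right)} d{\left(7 \right)} = 25 \cdot 7 = 175$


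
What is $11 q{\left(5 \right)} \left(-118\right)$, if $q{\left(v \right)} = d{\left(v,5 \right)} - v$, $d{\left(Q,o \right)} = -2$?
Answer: $9086$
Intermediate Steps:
$q{\left(v \right)} = -2 - v$
$11 q{\left(5 \right)} \left(-118\right) = 11 \left(-2 - 5\right) \left(-118\right) = 11 \left(-7\right) \left(-118\right) = \left(-77\right) \left(-118\right) = 9086$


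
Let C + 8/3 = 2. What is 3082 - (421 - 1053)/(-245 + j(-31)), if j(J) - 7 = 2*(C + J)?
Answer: 348029/113 ≈ 3079.9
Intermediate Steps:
C = -⅔ (C = -8/3 + 2 = -⅔ ≈ -0.66667)
j(J) = 17/3 + 2*J (j(J) = 7 + 2*(-⅔ + J) = 7 + (-4/3 + 2*J) = 17/3 + 2*J)
3082 - (421 - 1053)/(-245 + j(-31)) = 3082 - (421 - 1053)/(-245 + (17/3 + 2*(-31))) = 3082 - (-632)/(-245 + (17/3 - 62)) = 3082 - (-632)/(-245 - 169/3) = 3082 - (-632)/(-904/3) = 3082 - (-632)*(-3)/904 = 3082 - 1*237/113 = 3082 - 237/113 = 348029/113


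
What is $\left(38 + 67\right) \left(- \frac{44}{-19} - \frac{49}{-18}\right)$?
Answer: $\frac{60305}{114} \approx 528.99$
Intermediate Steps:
$\left(38 + 67\right) \left(- \frac{44}{-19} - \frac{49}{-18}\right) = 105 \left(\left(-44\right) \left(- \frac{1}{19}\right) - - \frac{49}{18}\right) = 105 \left(\frac{44}{19} + \frac{49}{18}\right) = 105 \cdot \frac{1723}{342} = \frac{60305}{114}$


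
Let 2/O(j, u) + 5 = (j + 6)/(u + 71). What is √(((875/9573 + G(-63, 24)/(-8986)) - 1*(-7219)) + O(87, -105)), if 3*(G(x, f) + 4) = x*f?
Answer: 2*√230935579033459156132791/11312021607 ≈ 84.964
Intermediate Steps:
G(x, f) = -4 + f*x/3 (G(x, f) = -4 + (x*f)/3 = -4 + (f*x)/3 = -4 + f*x/3)
O(j, u) = 2/(-5 + (6 + j)/(71 + u)) (O(j, u) = 2/(-5 + (j + 6)/(u + 71)) = 2/(-5 + (6 + j)/(71 + u)))
√(((875/9573 + G(-63, 24)/(-8986)) - 1*(-7219)) + O(87, -105)) = √(((875/9573 + (-4 + (⅓)*24*(-63))/(-8986)) - 1*(-7219)) + 2*(-71 - 1*(-105))/(349 - 1*87 + 5*(-105))) = √(((875*(1/9573) + (-4 - 504)*(-1/8986)) + 7219) + 2*(-71 + 105)/(349 - 87 - 525)) = √(((875/9573 - 508*(-1/8986)) + 7219) + 2*34/(-263)) = √(((875/9573 + 254/4493) + 7219) + 2*(-1/263)*34) = √((6362917/43011489 + 7219) - 68/263) = √(310506302008/43011489 - 68/263) = √(81660232646852/11312021607) = 2*√230935579033459156132791/11312021607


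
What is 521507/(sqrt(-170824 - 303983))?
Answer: -521507*I*sqrt(474807)/474807 ≈ -756.84*I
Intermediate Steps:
521507/(sqrt(-170824 - 303983)) = 521507/(sqrt(-474807)) = 521507/((I*sqrt(474807))) = 521507*(-I*sqrt(474807)/474807) = -521507*I*sqrt(474807)/474807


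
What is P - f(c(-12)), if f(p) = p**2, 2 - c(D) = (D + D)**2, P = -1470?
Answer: -330946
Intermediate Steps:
c(D) = 2 - 4*D**2 (c(D) = 2 - (D + D)**2 = 2 - (2*D)**2 = 2 - 4*D**2)
P - f(c(-12)) = -1470 - (2 - 4*(-12)**2)**2 = -1470 - (2 - 4*144)**2 = -1470 - (2 - 576)**2 = -1470 - 1*(-574)**2 = -1470 - 1*329476 = -1470 - 329476 = -330946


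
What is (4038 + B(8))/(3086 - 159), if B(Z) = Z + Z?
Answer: 4054/2927 ≈ 1.3850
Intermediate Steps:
B(Z) = 2*Z
(4038 + B(8))/(3086 - 159) = (4038 + 2*8)/(3086 - 159) = (4038 + 16)/2927 = 4054*(1/2927) = 4054/2927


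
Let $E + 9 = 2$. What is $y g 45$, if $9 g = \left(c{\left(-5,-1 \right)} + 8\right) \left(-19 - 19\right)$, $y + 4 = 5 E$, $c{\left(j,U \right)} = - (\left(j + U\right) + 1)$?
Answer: $96330$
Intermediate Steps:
$E = -7$ ($E = -9 + 2 = -7$)
$c{\left(j,U \right)} = -1 - U - j$ ($c{\left(j,U \right)} = - (\left(U + j\right) + 1) = - (1 + U + j) = -1 - U - j$)
$y = -39$ ($y = -4 + 5 \left(-7\right) = -4 - 35 = -39$)
$g = - \frac{494}{9}$ ($g = \frac{\left(\left(-1 - -1 - -5\right) + 8\right) \left(-19 - 19\right)}{9} = \frac{\left(\left(-1 + 1 + 5\right) + 8\right) \left(-38\right)}{9} = \frac{\left(5 + 8\right) \left(-38\right)}{9} = \frac{13 \left(-38\right)}{9} = \frac{1}{9} \left(-494\right) = - \frac{494}{9} \approx -54.889$)
$y g 45 = \left(-39\right) \left(- \frac{494}{9}\right) 45 = \frac{6422}{3} \cdot 45 = 96330$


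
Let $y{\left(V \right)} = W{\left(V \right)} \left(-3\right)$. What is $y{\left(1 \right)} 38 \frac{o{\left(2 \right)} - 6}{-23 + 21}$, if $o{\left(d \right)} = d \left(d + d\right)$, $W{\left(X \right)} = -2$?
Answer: $-228$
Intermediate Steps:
$o{\left(d \right)} = 2 d^{2}$ ($o{\left(d \right)} = d 2 d = 2 d^{2}$)
$y{\left(V \right)} = 6$ ($y{\left(V \right)} = \left(-2\right) \left(-3\right) = 6$)
$y{\left(1 \right)} 38 \frac{o{\left(2 \right)} - 6}{-23 + 21} = 6 \cdot 38 \frac{2 \cdot 2^{2} - 6}{-23 + 21} = 228 \frac{2 \cdot 4 - 6}{-2} = 228 \left(8 - 6\right) \left(- \frac{1}{2}\right) = 228 \cdot 2 \left(- \frac{1}{2}\right) = 228 \left(-1\right) = -228$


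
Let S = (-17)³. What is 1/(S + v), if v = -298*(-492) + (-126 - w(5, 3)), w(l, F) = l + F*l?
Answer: 1/141557 ≈ 7.0643e-6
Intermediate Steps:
S = -4913
v = 146470 (v = -298*(-492) + (-126 - 5*(1 + 3)) = 146616 + (-126 - 5*4) = 146616 + (-126 - 1*20) = 146616 + (-126 - 20) = 146616 - 146 = 146470)
1/(S + v) = 1/(-4913 + 146470) = 1/141557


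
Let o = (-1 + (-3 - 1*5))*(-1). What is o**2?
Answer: 81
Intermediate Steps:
o = 9 (o = (-1 + (-3 - 5))*(-1) = (-1 - 8)*(-1) = -9*(-1) = 9)
o**2 = 9**2 = 81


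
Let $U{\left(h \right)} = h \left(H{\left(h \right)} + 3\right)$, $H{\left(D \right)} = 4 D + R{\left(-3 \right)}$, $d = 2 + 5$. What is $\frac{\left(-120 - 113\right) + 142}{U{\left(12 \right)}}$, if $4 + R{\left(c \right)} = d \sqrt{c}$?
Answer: $- \frac{4277}{28272} + \frac{637 i \sqrt{3}}{28272} \approx -0.15128 + 0.039025 i$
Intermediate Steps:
$d = 7$
$R{\left(c \right)} = -4 + 7 \sqrt{c}$
$H{\left(D \right)} = -4 + 4 D + 7 i \sqrt{3}$ ($H{\left(D \right)} = 4 D - \left(4 - 7 \sqrt{-3}\right) = 4 D - \left(4 - 7 i \sqrt{3}\right) = -4 + 4 D + 7 i \sqrt{3}$)
$U{\left(h \right)} = h \left(-1 + 4 h + 7 i \sqrt{3}\right)$ ($U{\left(h \right)} = h \left(\left(-4 + 4 h + 7 i \sqrt{3}\right) + 3\right) = h \left(-1 + 4 h + 7 i \sqrt{3}\right)$)
$\frac{\left(-120 - 113\right) + 142}{U{\left(12 \right)}} = \frac{\left(-120 - 113\right) + 142}{12 \left(-1 + 4 \cdot 12 + 7 i \sqrt{3}\right)} = \frac{-233 + 142}{12 \left(-1 + 48 + 7 i \sqrt{3}\right)} = - \frac{91}{12 \left(47 + 7 i \sqrt{3}\right)} = - \frac{91}{564 + 84 i \sqrt{3}}$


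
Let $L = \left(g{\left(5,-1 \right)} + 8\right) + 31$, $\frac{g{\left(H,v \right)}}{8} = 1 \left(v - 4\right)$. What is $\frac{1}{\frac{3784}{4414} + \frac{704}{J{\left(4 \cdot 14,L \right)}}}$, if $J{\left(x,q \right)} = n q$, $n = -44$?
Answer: $\frac{2207}{37204} \approx 0.059322$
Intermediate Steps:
$g{\left(H,v \right)} = -32 + 8 v$ ($g{\left(H,v \right)} = 8 \cdot 1 \left(v - 4\right) = 8 \cdot 1 \left(-4 + v\right) = 8 \left(-4 + v\right) = -32 + 8 v$)
$L = -1$ ($L = \left(\left(-32 + 8 \left(-1\right)\right) + 8\right) + 31 = \left(\left(-32 - 8\right) + 8\right) + 31 = \left(-40 + 8\right) + 31 = -32 + 31 = -1$)
$J{\left(x,q \right)} = - 44 q$
$\frac{1}{\frac{3784}{4414} + \frac{704}{J{\left(4 \cdot 14,L \right)}}} = \frac{1}{\frac{3784}{4414} + \frac{704}{\left(-44\right) \left(-1\right)}} = \frac{1}{3784 \cdot \frac{1}{4414} + \frac{704}{44}} = \frac{1}{\frac{1892}{2207} + 704 \cdot \frac{1}{44}} = \frac{1}{\frac{1892}{2207} + 16} = \frac{1}{\frac{37204}{2207}} = \frac{2207}{37204}$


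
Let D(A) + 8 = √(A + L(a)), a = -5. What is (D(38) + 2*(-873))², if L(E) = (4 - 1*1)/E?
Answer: (8770 - √935)²/25 ≈ 3.0551e+6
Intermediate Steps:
L(E) = 3/E (L(E) = (4 - 1)/E = 3/E)
D(A) = -8 + √(-⅗ + A) (D(A) = -8 + √(A + 3/(-5)) = -8 + √(A + 3*(-⅕)) = -8 + √(A - ⅗) = -8 + √(-⅗ + A))
(D(38) + 2*(-873))² = ((-8 + √(-15 + 25*38)/5) + 2*(-873))² = ((-8 + √(-15 + 950)/5) - 1746)² = ((-8 + √935/5) - 1746)² = (-1754 + √935/5)²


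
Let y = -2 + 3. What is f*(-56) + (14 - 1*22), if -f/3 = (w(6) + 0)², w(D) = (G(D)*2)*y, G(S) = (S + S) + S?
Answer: 217720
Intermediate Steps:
G(S) = 3*S (G(S) = 2*S + S = 3*S)
y = 1
w(D) = 6*D (w(D) = ((3*D)*2)*1 = (6*D)*1 = 6*D)
f = -3888 (f = -3*(6*6 + 0)² = -3*(36 + 0)² = -3*36² = -3*1296 = -3888)
f*(-56) + (14 - 1*22) = -3888*(-56) + (14 - 1*22) = 217728 + (14 - 22) = 217728 - 8 = 217720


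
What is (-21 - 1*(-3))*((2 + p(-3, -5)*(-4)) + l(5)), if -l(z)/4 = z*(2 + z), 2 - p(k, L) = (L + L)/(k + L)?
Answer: 2538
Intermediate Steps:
p(k, L) = 2 - 2*L/(L + k) (p(k, L) = 2 - (L + L)/(k + L) = 2 - 2*L/(L + k))
l(z) = -4*z*(2 + z)
(-21 - 1*(-3))*((2 + p(-3, -5)*(-4)) + l(5)) = (-21 - 1*(-3))*((2 + (2*(-3)/(-5 - 3))*(-4)) - 4*5*(2 + 5)) = (-21 + 3)*((2 + (2*(-3)/(-8))*(-4)) - 4*5*7) = -18*((2 + (2*(-3)*(-⅛))*(-4)) - 140) = -18*((2 + (¾)*(-4)) - 140) = -18*((2 - 3) - 140) = -18*(-1 - 140) = -18*(-141) = 2538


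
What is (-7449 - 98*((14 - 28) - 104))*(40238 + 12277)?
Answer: 216099225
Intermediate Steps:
(-7449 - 98*((14 - 28) - 104))*(40238 + 12277) = (-7449 - 98*(-14 - 104))*52515 = (-7449 - 98*(-118))*52515 = (-7449 + 11564)*52515 = 4115*52515 = 216099225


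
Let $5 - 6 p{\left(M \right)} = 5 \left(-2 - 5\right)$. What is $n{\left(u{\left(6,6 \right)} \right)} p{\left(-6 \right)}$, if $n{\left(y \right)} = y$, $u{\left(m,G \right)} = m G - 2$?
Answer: $\frac{680}{3} \approx 226.67$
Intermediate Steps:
$u{\left(m,G \right)} = -2 + G m$ ($u{\left(m,G \right)} = G m - 2 = -2 + G m$)
$p{\left(M \right)} = \frac{20}{3}$ ($p{\left(M \right)} = \frac{5}{6} - \frac{5 \left(-2 - 5\right)}{6} = \frac{5}{6} - \frac{5 \left(-7\right)}{6} = \frac{5}{6} - - \frac{35}{6} = \frac{5}{6} + \frac{35}{6} = \frac{20}{3}$)
$n{\left(u{\left(6,6 \right)} \right)} p{\left(-6 \right)} = \left(-2 + 6 \cdot 6\right) \frac{20}{3} = \left(-2 + 36\right) \frac{20}{3} = 34 \cdot \frac{20}{3} = \frac{680}{3}$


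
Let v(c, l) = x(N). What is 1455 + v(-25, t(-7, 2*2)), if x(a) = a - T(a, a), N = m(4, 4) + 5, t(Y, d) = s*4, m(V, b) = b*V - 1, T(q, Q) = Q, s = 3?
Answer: 1455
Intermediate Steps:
m(V, b) = -1 + V*b (m(V, b) = V*b - 1 = -1 + V*b)
t(Y, d) = 12 (t(Y, d) = 3*4 = 12)
N = 20 (N = (-1 + 4*4) + 5 = (-1 + 16) + 5 = 15 + 5 = 20)
x(a) = 0 (x(a) = a - a = 0)
v(c, l) = 0
1455 + v(-25, t(-7, 2*2)) = 1455 + 0 = 1455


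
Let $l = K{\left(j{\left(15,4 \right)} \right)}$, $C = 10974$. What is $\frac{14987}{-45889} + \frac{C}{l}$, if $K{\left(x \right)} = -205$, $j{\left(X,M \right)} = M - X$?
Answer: $- \frac{506658221}{9407245} \approx -53.858$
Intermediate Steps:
$l = -205$
$\frac{14987}{-45889} + \frac{C}{l} = \frac{14987}{-45889} + \frac{10974}{-205} = 14987 \left(- \frac{1}{45889}\right) + 10974 \left(- \frac{1}{205}\right) = - \frac{14987}{45889} - \frac{10974}{205} = - \frac{506658221}{9407245}$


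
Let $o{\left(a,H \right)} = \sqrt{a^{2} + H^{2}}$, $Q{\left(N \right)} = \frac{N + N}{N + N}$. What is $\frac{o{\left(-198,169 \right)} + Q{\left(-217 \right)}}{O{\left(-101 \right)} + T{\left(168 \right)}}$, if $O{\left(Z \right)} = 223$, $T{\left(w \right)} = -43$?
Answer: $\frac{1}{180} + \frac{\sqrt{67765}}{180} \approx 1.4518$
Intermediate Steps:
$Q{\left(N \right)} = 1$ ($Q{\left(N \right)} = \frac{2 N}{2 N} = 2 N \frac{1}{2 N} = 1$)
$o{\left(a,H \right)} = \sqrt{H^{2} + a^{2}}$
$\frac{o{\left(-198,169 \right)} + Q{\left(-217 \right)}}{O{\left(-101 \right)} + T{\left(168 \right)}} = \frac{\sqrt{169^{2} + \left(-198\right)^{2}} + 1}{223 - 43} = \frac{\sqrt{28561 + 39204} + 1}{180} = \left(\sqrt{67765} + 1\right) \frac{1}{180} = \left(1 + \sqrt{67765}\right) \frac{1}{180} = \frac{1}{180} + \frac{\sqrt{67765}}{180}$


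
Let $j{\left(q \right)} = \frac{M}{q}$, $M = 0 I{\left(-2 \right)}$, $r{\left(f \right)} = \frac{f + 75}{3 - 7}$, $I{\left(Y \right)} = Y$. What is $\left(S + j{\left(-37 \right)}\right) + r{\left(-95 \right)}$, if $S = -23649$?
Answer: $-23644$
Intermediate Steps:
$r{\left(f \right)} = - \frac{75}{4} - \frac{f}{4}$ ($r{\left(f \right)} = \frac{75 + f}{-4} = \left(75 + f\right) \left(- \frac{1}{4}\right) = - \frac{75}{4} - \frac{f}{4}$)
$M = 0$ ($M = 0 \left(-2\right) = 0$)
$j{\left(q \right)} = 0$ ($j{\left(q \right)} = \frac{0}{q} = 0$)
$\left(S + j{\left(-37 \right)}\right) + r{\left(-95 \right)} = \left(-23649 + 0\right) - -5 = -23649 + \left(- \frac{75}{4} + \frac{95}{4}\right) = -23649 + 5 = -23644$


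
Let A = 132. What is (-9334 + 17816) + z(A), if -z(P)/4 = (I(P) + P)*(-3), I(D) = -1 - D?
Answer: 8470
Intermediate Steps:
z(P) = -12 (z(P) = -4*((-1 - P) + P)*(-3) = -(-4)*(-3) = -4*3 = -12)
(-9334 + 17816) + z(A) = (-9334 + 17816) - 12 = 8482 - 12 = 8470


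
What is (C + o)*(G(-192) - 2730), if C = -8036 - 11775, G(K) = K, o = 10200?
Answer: 28083342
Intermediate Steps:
C = -19811
(C + o)*(G(-192) - 2730) = (-19811 + 10200)*(-192 - 2730) = -9611*(-2922) = 28083342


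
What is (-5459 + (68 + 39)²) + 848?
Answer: 6838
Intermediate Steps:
(-5459 + (68 + 39)²) + 848 = (-5459 + 107²) + 848 = (-5459 + 11449) + 848 = 5990 + 848 = 6838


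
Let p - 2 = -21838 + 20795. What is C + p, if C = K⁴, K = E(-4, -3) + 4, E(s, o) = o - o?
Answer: -785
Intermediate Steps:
p = -1041 (p = 2 + (-21838 + 20795) = 2 - 1043 = -1041)
E(s, o) = 0
K = 4 (K = 0 + 4 = 4)
C = 256 (C = 4⁴ = 256)
C + p = 256 - 1041 = -785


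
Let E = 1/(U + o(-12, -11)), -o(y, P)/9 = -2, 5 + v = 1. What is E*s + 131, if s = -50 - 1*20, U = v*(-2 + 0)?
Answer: 1668/13 ≈ 128.31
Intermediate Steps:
v = -4 (v = -5 + 1 = -4)
U = 8 (U = -4*(-2 + 0) = -4*(-2) = 8)
s = -70 (s = -50 - 20 = -70)
o(y, P) = 18 (o(y, P) = -9*(-2) = 18)
E = 1/26 (E = 1/(8 + 18) = 1/26 ≈ 0.038462)
E*s + 131 = (1/26)*(-70) + 131 = -35/13 + 131 = 1668/13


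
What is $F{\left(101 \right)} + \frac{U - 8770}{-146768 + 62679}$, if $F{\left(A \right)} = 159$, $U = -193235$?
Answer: $\frac{13572156}{84089} \approx 161.4$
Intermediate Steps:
$F{\left(101 \right)} + \frac{U - 8770}{-146768 + 62679} = 159 + \frac{-193235 - 8770}{-146768 + 62679} = 159 - \frac{202005}{-84089} = 159 - - \frac{202005}{84089} = 159 + \frac{202005}{84089} = \frac{13572156}{84089}$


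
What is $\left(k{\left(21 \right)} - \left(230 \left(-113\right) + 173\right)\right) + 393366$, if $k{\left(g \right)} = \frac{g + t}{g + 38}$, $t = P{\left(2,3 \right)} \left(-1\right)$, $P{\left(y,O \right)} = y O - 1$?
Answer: $\frac{24731813}{59} \approx 4.1918 \cdot 10^{5}$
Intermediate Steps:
$P{\left(y,O \right)} = -1 + O y$ ($P{\left(y,O \right)} = O y - 1 = -1 + O y$)
$t = -5$ ($t = \left(-1 + 3 \cdot 2\right) \left(-1\right) = \left(-1 + 6\right) \left(-1\right) = 5 \left(-1\right) = -5$)
$k{\left(g \right)} = \frac{-5 + g}{38 + g}$ ($k{\left(g \right)} = \frac{g - 5}{g + 38} = \frac{-5 + g}{38 + g}$)
$\left(k{\left(21 \right)} - \left(230 \left(-113\right) + 173\right)\right) + 393366 = \left(\frac{-5 + 21}{38 + 21} - \left(230 \left(-113\right) + 173\right)\right) + 393366 = \left(\frac{1}{59} \cdot 16 - \left(-25990 + 173\right)\right) + 393366 = \left(\frac{1}{59} \cdot 16 - -25817\right) + 393366 = \left(\frac{16}{59} + 25817\right) + 393366 = \frac{1523219}{59} + 393366 = \frac{24731813}{59}$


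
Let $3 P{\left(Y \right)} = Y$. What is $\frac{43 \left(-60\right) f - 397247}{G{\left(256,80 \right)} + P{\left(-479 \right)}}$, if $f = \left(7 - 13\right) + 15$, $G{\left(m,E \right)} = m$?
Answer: $- \frac{1261401}{289} \approx -4364.7$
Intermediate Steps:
$P{\left(Y \right)} = \frac{Y}{3}$
$f = 9$ ($f = \left(7 - 13\right) + 15 = -6 + 15 = 9$)
$\frac{43 \left(-60\right) f - 397247}{G{\left(256,80 \right)} + P{\left(-479 \right)}} = \frac{43 \left(-60\right) 9 - 397247}{256 + \frac{1}{3} \left(-479\right)} = \frac{\left(-2580\right) 9 - 397247}{256 - \frac{479}{3}} = \frac{-23220 - 397247}{\frac{289}{3}} = \left(-420467\right) \frac{3}{289} = - \frac{1261401}{289}$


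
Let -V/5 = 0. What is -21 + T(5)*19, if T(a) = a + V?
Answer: 74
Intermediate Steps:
V = 0 (V = -5*0 = 0)
T(a) = a (T(a) = a + 0 = a)
-21 + T(5)*19 = -21 + 5*19 = -21 + 95 = 74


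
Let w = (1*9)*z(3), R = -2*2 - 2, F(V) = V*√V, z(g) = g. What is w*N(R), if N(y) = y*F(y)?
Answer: 972*I*√6 ≈ 2380.9*I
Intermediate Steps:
F(V) = V^(3/2)
R = -6 (R = -4 - 2 = -6)
N(y) = y^(5/2) (N(y) = y*y^(3/2) = y^(5/2))
w = 27 (w = (1*9)*3 = 9*3 = 27)
w*N(R) = 27*(-6)^(5/2) = 27*(36*I*√6) = 972*I*√6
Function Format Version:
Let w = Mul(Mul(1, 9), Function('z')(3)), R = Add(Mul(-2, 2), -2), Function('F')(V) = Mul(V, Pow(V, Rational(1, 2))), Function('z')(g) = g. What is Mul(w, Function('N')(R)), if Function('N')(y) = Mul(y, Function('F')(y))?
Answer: Mul(972, I, Pow(6, Rational(1, 2))) ≈ Mul(2380.9, I)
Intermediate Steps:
Function('F')(V) = Pow(V, Rational(3, 2))
R = -6 (R = Add(-4, -2) = -6)
Function('N')(y) = Pow(y, Rational(5, 2)) (Function('N')(y) = Mul(y, Pow(y, Rational(3, 2))) = Pow(y, Rational(5, 2)))
w = 27 (w = Mul(Mul(1, 9), 3) = Mul(9, 3) = 27)
Mul(w, Function('N')(R)) = Mul(27, Pow(-6, Rational(5, 2))) = Mul(27, Mul(36, I, Pow(6, Rational(1, 2)))) = Mul(972, I, Pow(6, Rational(1, 2)))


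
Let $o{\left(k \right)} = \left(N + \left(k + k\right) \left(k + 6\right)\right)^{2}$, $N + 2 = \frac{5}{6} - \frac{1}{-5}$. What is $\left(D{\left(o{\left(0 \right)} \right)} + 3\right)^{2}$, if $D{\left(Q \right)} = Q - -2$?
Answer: $\frac{28526281}{810000} \approx 35.218$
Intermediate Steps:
$N = - \frac{29}{30}$ ($N = -2 + \left(\frac{5}{6} - \frac{1}{-5}\right) = -2 + \left(5 \cdot \frac{1}{6} - - \frac{1}{5}\right) = -2 + \left(\frac{5}{6} + \frac{1}{5}\right) = -2 + \frac{31}{30} = - \frac{29}{30} \approx -0.96667$)
$o{\left(k \right)} = \left(- \frac{29}{30} + 2 k \left(6 + k\right)\right)^{2}$ ($o{\left(k \right)} = \left(- \frac{29}{30} + \left(k + k\right) \left(k + 6\right)\right)^{2} = \left(- \frac{29}{30} + 2 k \left(6 + k\right)\right)^{2}$)
$D{\left(Q \right)} = 2 + Q$ ($D{\left(Q \right)} = Q + 2 = 2 + Q$)
$\left(D{\left(o{\left(0 \right)} \right)} + 3\right)^{2} = \left(\left(2 + \frac{\left(-29 + 60 \cdot 0^{2} + 360 \cdot 0\right)^{2}}{900}\right) + 3\right)^{2} = \left(\left(2 + \frac{\left(-29 + 60 \cdot 0 + 0\right)^{2}}{900}\right) + 3\right)^{2} = \left(\left(2 + \frac{\left(-29 + 0 + 0\right)^{2}}{900}\right) + 3\right)^{2} = \left(\left(2 + \frac{\left(-29\right)^{2}}{900}\right) + 3\right)^{2} = \left(\left(2 + \frac{1}{900} \cdot 841\right) + 3\right)^{2} = \left(\left(2 + \frac{841}{900}\right) + 3\right)^{2} = \left(\frac{2641}{900} + 3\right)^{2} = \left(\frac{5341}{900}\right)^{2} = \frac{28526281}{810000}$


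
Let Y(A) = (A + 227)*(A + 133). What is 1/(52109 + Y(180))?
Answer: 1/179500 ≈ 5.5710e-6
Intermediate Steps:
Y(A) = (133 + A)*(227 + A) (Y(A) = (227 + A)*(133 + A) = (133 + A)*(227 + A))
1/(52109 + Y(180)) = 1/(52109 + (30191 + 180² + 360*180)) = 1/(52109 + (30191 + 32400 + 64800)) = 1/(52109 + 127391) = 1/179500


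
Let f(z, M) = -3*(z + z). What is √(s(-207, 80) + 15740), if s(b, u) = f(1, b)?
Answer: √15734 ≈ 125.44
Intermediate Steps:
f(z, M) = -6*z
s(b, u) = -6 (s(b, u) = -6*1 = -6)
√(s(-207, 80) + 15740) = √(-6 + 15740) = √15734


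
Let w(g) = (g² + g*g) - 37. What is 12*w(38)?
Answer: 34212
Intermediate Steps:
w(g) = -37 + 2*g² (w(g) = (g² + g²) - 37 = 2*g² - 37 = -37 + 2*g²)
12*w(38) = 12*(-37 + 2*38²) = 12*(-37 + 2*1444) = 12*(-37 + 2888) = 12*2851 = 34212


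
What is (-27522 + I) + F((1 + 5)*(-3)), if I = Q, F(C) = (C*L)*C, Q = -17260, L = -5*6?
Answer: -54502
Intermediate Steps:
L = -30
F(C) = -30*C**2 (F(C) = (C*(-30))*C = (-30*C)*C = -30*C**2)
I = -17260
(-27522 + I) + F((1 + 5)*(-3)) = (-27522 - 17260) - 30*9*(1 + 5)**2 = -44782 - 30*(6*(-3))**2 = -44782 - 30*(-18)**2 = -44782 - 30*324 = -44782 - 9720 = -54502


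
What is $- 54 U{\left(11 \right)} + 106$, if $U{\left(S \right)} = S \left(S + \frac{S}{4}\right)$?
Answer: $- \frac{16123}{2} \approx -8061.5$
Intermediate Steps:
$U{\left(S \right)} = \frac{5 S^{2}}{4}$ ($U{\left(S \right)} = S \left(S + S \frac{1}{4}\right) = S \left(S + \frac{S}{4}\right) = S \frac{5 S}{4} = \frac{5 S^{2}}{4}$)
$- 54 U{\left(11 \right)} + 106 = - 54 \frac{5 \cdot 11^{2}}{4} + 106 = - 54 \cdot \frac{5}{4} \cdot 121 + 106 = \left(-54\right) \frac{605}{4} + 106 = - \frac{16335}{2} + 106 = - \frac{16123}{2}$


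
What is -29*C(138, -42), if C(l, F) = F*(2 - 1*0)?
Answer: 2436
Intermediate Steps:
C(l, F) = 2*F (C(l, F) = F*(2 + 0) = F*2 = 2*F)
-29*C(138, -42) = -58*(-42) = -29*(-84) = 2436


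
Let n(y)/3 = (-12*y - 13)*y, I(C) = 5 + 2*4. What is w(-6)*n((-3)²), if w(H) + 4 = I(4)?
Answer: -29403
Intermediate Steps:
I(C) = 13 (I(C) = 5 + 8 = 13)
w(H) = 9 (w(H) = -4 + 13 = 9)
n(y) = 3*y*(-13 - 12*y) (n(y) = 3*((-12*y - 13)*y) = 3*((-13 - 12*y)*y) = 3*(y*(-13 - 12*y)) = 3*y*(-13 - 12*y))
w(-6)*n((-3)²) = 9*(-3*(-3)²*(13 + 12*(-3)²)) = 9*(-3*9*(13 + 12*9)) = 9*(-3*9*(13 + 108)) = 9*(-3*9*121) = 9*(-3267) = -29403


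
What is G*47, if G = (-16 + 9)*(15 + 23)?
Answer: -12502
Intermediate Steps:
G = -266 (G = -7*38 = -266)
G*47 = -266*47 = -12502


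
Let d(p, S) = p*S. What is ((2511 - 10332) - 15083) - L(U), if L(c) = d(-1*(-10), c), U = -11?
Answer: -22794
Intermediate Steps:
d(p, S) = S*p
L(c) = 10*c (L(c) = c*(-1*(-10)) = c*10 = 10*c)
((2511 - 10332) - 15083) - L(U) = ((2511 - 10332) - 15083) - 10*(-11) = (-7821 - 15083) - 1*(-110) = -22904 + 110 = -22794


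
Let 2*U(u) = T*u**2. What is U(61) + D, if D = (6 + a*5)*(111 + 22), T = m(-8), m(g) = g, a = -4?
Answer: -16746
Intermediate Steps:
T = -8
U(u) = -4*u**2 (U(u) = (-8*u**2)/2 = -4*u**2)
D = -1862 (D = (6 - 4*5)*(111 + 22) = (6 - 20)*133 = -14*133 = -1862)
U(61) + D = -4*61**2 - 1862 = -4*3721 - 1862 = -14884 - 1862 = -16746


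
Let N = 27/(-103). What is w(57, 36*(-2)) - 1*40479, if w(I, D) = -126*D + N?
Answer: -3234948/103 ≈ -31407.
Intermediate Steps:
N = -27/103 (N = 27*(-1/103) = -27/103 ≈ -0.26214)
w(I, D) = -27/103 - 126*D (w(I, D) = -126*D - 27/103 = -27/103 - 126*D)
w(57, 36*(-2)) - 1*40479 = (-27/103 - 4536*(-2)) - 1*40479 = (-27/103 - 126*(-72)) - 40479 = (-27/103 + 9072) - 40479 = 934389/103 - 40479 = -3234948/103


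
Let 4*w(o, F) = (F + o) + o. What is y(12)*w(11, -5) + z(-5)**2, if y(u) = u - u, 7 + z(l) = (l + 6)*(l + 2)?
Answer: 100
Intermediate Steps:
z(l) = -7 + (2 + l)*(6 + l) (z(l) = -7 + (l + 6)*(l + 2) = -7 + (6 + l)*(2 + l) = -7 + (2 + l)*(6 + l))
y(u) = 0
w(o, F) = o/2 + F/4 (w(o, F) = ((F + o) + o)/4 = (F + 2*o)/4 = o/2 + F/4)
y(12)*w(11, -5) + z(-5)**2 = 0*((1/2)*11 + (1/4)*(-5)) + (5 + (-5)**2 + 8*(-5))**2 = 0*(11/2 - 5/4) + (5 + 25 - 40)**2 = 0*(17/4) + (-10)**2 = 0 + 100 = 100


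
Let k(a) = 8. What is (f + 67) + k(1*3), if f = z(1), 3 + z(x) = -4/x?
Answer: 68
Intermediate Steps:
z(x) = -3 - 4/x
f = -7 (f = -3 - 4/1 = -3 - 4*1 = -3 - 4 = -7)
(f + 67) + k(1*3) = (-7 + 67) + 8 = 60 + 8 = 68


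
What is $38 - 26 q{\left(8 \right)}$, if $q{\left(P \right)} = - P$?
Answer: $246$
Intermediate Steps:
$38 - 26 q{\left(8 \right)} = 38 - 26 \left(\left(-1\right) 8\right) = 38 - -208 = 38 + 208 = 246$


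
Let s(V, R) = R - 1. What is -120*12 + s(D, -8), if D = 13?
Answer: -1449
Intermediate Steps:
s(V, R) = -1 + R
-120*12 + s(D, -8) = -120*12 + (-1 - 8) = -120*12 - 9 = -1440 - 9 = -1449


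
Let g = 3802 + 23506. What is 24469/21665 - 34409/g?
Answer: -77271533/591627820 ≈ -0.13061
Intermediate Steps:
g = 27308
24469/21665 - 34409/g = 24469/21665 - 34409/27308 = -77271533/591627820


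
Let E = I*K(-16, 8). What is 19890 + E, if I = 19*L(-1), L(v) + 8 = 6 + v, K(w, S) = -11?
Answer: 20517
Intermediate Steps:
L(v) = -2 + v (L(v) = -8 + (6 + v) = -2 + v)
I = -57 (I = 19*(-2 - 1) = 19*(-3) = -57)
E = 627 (E = -57*(-11) = 627)
19890 + E = 19890 + 627 = 20517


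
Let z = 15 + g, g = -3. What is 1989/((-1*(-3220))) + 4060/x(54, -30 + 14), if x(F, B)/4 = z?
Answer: 411521/4830 ≈ 85.201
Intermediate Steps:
z = 12 (z = 15 - 3 = 12)
x(F, B) = 48 (x(F, B) = 4*12 = 48)
1989/((-1*(-3220))) + 4060/x(54, -30 + 14) = 1989/((-1*(-3220))) + 4060/48 = 1989/3220 + 4060*(1/48) = 1989*(1/3220) + 1015/12 = 1989/3220 + 1015/12 = 411521/4830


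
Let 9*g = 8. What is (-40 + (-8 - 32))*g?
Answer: -640/9 ≈ -71.111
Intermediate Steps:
g = 8/9 (g = (⅑)*8 = 8/9 ≈ 0.88889)
(-40 + (-8 - 32))*g = (-40 + (-8 - 32))*(8/9) = (-40 - 40)*(8/9) = -80*8/9 = -640/9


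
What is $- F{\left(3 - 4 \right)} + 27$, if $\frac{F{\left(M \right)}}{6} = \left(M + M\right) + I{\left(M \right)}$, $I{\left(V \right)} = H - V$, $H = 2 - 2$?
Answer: $33$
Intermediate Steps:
$H = 0$ ($H = 2 - 2 = 0$)
$I{\left(V \right)} = - V$ ($I{\left(V \right)} = 0 - V = - V$)
$F{\left(M \right)} = 6 M$ ($F{\left(M \right)} = 6 \left(\left(M + M\right) - M\right) = 6 \left(2 M - M\right) = 6 M$)
$- F{\left(3 - 4 \right)} + 27 = - 6 \left(3 - 4\right) + 27 = - 6 \left(-1\right) + 27 = \left(-1\right) \left(-6\right) + 27 = 6 + 27 = 33$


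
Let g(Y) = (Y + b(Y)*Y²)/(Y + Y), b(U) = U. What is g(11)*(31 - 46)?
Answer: -915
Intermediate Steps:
g(Y) = (Y + Y³)/(2*Y) (g(Y) = (Y + Y*Y²)/(Y + Y) = (Y + Y³)/((2*Y)) = (Y + Y³)*(1/(2*Y)) = (Y + Y³)/(2*Y))
g(11)*(31 - 46) = (½ + (½)*11²)*(31 - 46) = (½ + (½)*121)*(-15) = (½ + 121/2)*(-15) = 61*(-15) = -915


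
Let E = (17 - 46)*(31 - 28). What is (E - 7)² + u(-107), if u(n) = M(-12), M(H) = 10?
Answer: 8846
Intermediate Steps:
E = -87 (E = -29*3 = -87)
u(n) = 10
(E - 7)² + u(-107) = (-87 - 7)² + 10 = (-94)² + 10 = 8836 + 10 = 8846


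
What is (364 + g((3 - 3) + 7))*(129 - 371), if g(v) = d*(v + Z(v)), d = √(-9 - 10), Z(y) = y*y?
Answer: -88088 - 13552*I*√19 ≈ -88088.0 - 59072.0*I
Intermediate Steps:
Z(y) = y²
d = I*√19 (d = √(-19) = I*√19 ≈ 4.3589*I)
g(v) = I*√19*(v + v²) (g(v) = (I*√19)*(v + v²) = I*√19*(v + v²))
(364 + g((3 - 3) + 7))*(129 - 371) = (364 + I*((3 - 3) + 7)*√19*(1 + ((3 - 3) + 7)))*(129 - 371) = (364 + I*(0 + 7)*√19*(1 + (0 + 7)))*(-242) = (364 + I*7*√19*(1 + 7))*(-242) = (364 + I*7*√19*8)*(-242) = (364 + 56*I*√19)*(-242) = -88088 - 13552*I*√19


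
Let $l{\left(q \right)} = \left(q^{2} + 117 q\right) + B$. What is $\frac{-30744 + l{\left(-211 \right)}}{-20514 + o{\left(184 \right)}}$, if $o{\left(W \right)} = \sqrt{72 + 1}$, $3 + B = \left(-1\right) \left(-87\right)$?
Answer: $\frac{222084564}{420824123} + \frac{10826 \sqrt{73}}{420824123} \approx 0.52796$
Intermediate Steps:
$B = 84$ ($B = -3 - -87 = -3 + 87 = 84$)
$l{\left(q \right)} = 84 + q^{2} + 117 q$ ($l{\left(q \right)} = \left(q^{2} + 117 q\right) + 84 = 84 + q^{2} + 117 q$)
$o{\left(W \right)} = \sqrt{73}$
$\frac{-30744 + l{\left(-211 \right)}}{-20514 + o{\left(184 \right)}} = \frac{-30744 + \left(84 + \left(-211\right)^{2} + 117 \left(-211\right)\right)}{-20514 + \sqrt{73}} = \frac{-30744 + \left(84 + 44521 - 24687\right)}{-20514 + \sqrt{73}} = \frac{-30744 + 19918}{-20514 + \sqrt{73}} = - \frac{10826}{-20514 + \sqrt{73}}$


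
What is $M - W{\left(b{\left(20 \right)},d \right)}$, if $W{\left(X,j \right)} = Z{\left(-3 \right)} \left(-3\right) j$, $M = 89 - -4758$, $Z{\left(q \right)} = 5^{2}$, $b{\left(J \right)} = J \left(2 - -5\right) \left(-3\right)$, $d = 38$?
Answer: $7697$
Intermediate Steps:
$b{\left(J \right)} = - 21 J$ ($b{\left(J \right)} = J \left(2 + 5\right) \left(-3\right) = J 7 \left(-3\right) = 7 J \left(-3\right) = - 21 J$)
$Z{\left(q \right)} = 25$
$M = 4847$ ($M = 89 + 4758 = 4847$)
$W{\left(X,j \right)} = - 75 j$ ($W{\left(X,j \right)} = 25 \left(-3\right) j = - 75 j$)
$M - W{\left(b{\left(20 \right)},d \right)} = 4847 - \left(-75\right) 38 = 4847 - -2850 = 4847 + 2850 = 7697$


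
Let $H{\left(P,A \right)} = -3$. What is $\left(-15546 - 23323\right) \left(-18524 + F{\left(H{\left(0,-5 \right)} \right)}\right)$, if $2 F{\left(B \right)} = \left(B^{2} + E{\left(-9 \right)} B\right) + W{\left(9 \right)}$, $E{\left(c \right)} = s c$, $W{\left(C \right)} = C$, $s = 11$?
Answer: $\frac{1427774977}{2} \approx 7.1389 \cdot 10^{8}$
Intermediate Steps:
$E{\left(c \right)} = 11 c$
$F{\left(B \right)} = \frac{9}{2} + \frac{B^{2}}{2} - \frac{99 B}{2}$ ($F{\left(B \right)} = \frac{\left(B^{2} + 11 \left(-9\right) B\right) + 9}{2} = \frac{\left(B^{2} - 99 B\right) + 9}{2} = \frac{9 + B^{2} - 99 B}{2} = \frac{9}{2} + \frac{B^{2}}{2} - \frac{99 B}{2}$)
$\left(-15546 - 23323\right) \left(-18524 + F{\left(H{\left(0,-5 \right)} \right)}\right) = \left(-15546 - 23323\right) \left(-18524 + \left(\frac{9}{2} + \frac{\left(-3\right)^{2}}{2} - - \frac{297}{2}\right)\right) = - 38869 \left(-18524 + \left(\frac{9}{2} + \frac{1}{2} \cdot 9 + \frac{297}{2}\right)\right) = - 38869 \left(-18524 + \left(\frac{9}{2} + \frac{9}{2} + \frac{297}{2}\right)\right) = - 38869 \left(-18524 + \frac{315}{2}\right) = \left(-38869\right) \left(- \frac{36733}{2}\right) = \frac{1427774977}{2}$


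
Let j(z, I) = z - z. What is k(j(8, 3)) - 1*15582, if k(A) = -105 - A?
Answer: -15687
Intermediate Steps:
j(z, I) = 0
k(j(8, 3)) - 1*15582 = (-105 - 1*0) - 1*15582 = (-105 + 0) - 15582 = -105 - 15582 = -15687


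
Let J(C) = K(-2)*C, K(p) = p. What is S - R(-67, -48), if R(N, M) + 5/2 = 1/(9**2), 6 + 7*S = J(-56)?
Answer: 19993/1134 ≈ 17.631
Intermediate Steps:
J(C) = -2*C
S = 106/7 (S = -6/7 + (-2*(-56))/7 = -6/7 + (1/7)*112 = -6/7 + 16 = 106/7 ≈ 15.143)
R(N, M) = -403/162 (R(N, M) = -5/2 + 1/(9**2) = -5/2 + 1/81 = -403/162)
S - R(-67, -48) = 106/7 - 1*(-403/162) = 106/7 + 403/162 = 19993/1134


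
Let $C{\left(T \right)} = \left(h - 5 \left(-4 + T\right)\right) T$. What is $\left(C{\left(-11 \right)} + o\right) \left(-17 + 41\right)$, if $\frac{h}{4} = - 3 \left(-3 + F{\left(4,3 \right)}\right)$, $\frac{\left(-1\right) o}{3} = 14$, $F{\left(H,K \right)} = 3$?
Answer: $-20808$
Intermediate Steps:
$o = -42$ ($o = \left(-3\right) 14 = -42$)
$h = 0$ ($h = 4 \left(- 3 \left(-3 + 3\right)\right) = 4 \left(\left(-3\right) 0\right) = 4 \cdot 0 = 0$)
$C{\left(T \right)} = T \left(20 - 5 T\right)$ ($C{\left(T \right)} = \left(0 - 5 \left(-4 + T\right)\right) T = \left(0 - \left(-20 + 5 T\right)\right) T = \left(20 - 5 T\right) T = T \left(20 - 5 T\right)$)
$\left(C{\left(-11 \right)} + o\right) \left(-17 + 41\right) = \left(5 \left(-11\right) \left(4 - -11\right) - 42\right) \left(-17 + 41\right) = \left(5 \left(-11\right) \left(4 + 11\right) - 42\right) 24 = \left(5 \left(-11\right) 15 - 42\right) 24 = \left(-825 - 42\right) 24 = \left(-867\right) 24 = -20808$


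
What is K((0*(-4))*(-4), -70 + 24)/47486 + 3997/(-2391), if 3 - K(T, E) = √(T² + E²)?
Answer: -189904355/113539026 ≈ -1.6726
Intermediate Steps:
K(T, E) = 3 - √(E² + T²) (K(T, E) = 3 - √(T² + E²) = 3 - √(E² + T²))
K((0*(-4))*(-4), -70 + 24)/47486 + 3997/(-2391) = (3 - √((-70 + 24)² + ((0*(-4))*(-4))²))/47486 + 3997/(-2391) = (3 - √((-46)² + (0*(-4))²))*(1/47486) + 3997*(-1/2391) = (3 - √(2116 + 0²))*(1/47486) - 3997/2391 = (3 - √(2116 + 0))*(1/47486) - 3997/2391 = (3 - √2116)*(1/47486) - 3997/2391 = (3 - 1*46)*(1/47486) - 3997/2391 = (3 - 46)*(1/47486) - 3997/2391 = -43*1/47486 - 3997/2391 = -43/47486 - 3997/2391 = -189904355/113539026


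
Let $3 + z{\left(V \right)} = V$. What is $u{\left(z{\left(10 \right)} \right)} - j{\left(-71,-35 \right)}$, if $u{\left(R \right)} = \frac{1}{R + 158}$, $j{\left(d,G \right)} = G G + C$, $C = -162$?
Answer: $- \frac{175394}{165} \approx -1063.0$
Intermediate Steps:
$z{\left(V \right)} = -3 + V$
$j{\left(d,G \right)} = -162 + G^{2}$ ($j{\left(d,G \right)} = G G - 162 = G^{2} - 162 = -162 + G^{2}$)
$u{\left(R \right)} = \frac{1}{158 + R}$
$u{\left(z{\left(10 \right)} \right)} - j{\left(-71,-35 \right)} = \frac{1}{158 + \left(-3 + 10\right)} - \left(-162 + \left(-35\right)^{2}\right) = \frac{1}{158 + 7} - \left(-162 + 1225\right) = \frac{1}{165} - 1063 = - \frac{175394}{165}$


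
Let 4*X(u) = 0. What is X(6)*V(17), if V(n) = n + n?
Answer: 0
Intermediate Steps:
V(n) = 2*n
X(u) = 0 (X(u) = (¼)*0 = 0)
X(6)*V(17) = 0*(2*17) = 0*34 = 0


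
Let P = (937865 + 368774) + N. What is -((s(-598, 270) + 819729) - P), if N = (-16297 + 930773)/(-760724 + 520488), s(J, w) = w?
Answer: 29226883141/60059 ≈ 4.8664e+5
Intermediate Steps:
N = -228619/60059 (N = 914476/(-240236) = 914476*(-1/240236) = -228619/60059 ≈ -3.8066)
P = 78475203082/60059 (P = (937865 + 368774) - 228619/60059 = 1306639 - 228619/60059 = 78475203082/60059 ≈ 1.3066e+6)
-((s(-598, 270) + 819729) - P) = -((270 + 819729) - 1*78475203082/60059) = -(819999 - 78475203082/60059) = -1*(-29226883141/60059) = 29226883141/60059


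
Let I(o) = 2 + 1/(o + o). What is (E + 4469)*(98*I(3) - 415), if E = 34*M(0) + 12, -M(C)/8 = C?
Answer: -2724448/3 ≈ -9.0815e+5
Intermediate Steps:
I(o) = 2 + 1/(2*o)
M(C) = -8*C
E = 12 (E = 34*(-8*0) + 12 = 34*0 + 12 = 0 + 12 = 12)
(E + 4469)*(98*I(3) - 415) = (12 + 4469)*(98*(2 + (½)/3) - 415) = 4481*(98*(2 + (½)*(⅓)) - 415) = 4481*(98*(2 + ⅙) - 415) = 4481*(98*(13/6) - 415) = 4481*(637/3 - 415) = 4481*(-608/3) = -2724448/3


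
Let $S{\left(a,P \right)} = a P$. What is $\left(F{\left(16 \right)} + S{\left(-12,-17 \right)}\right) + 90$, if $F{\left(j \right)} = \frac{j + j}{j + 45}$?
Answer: $\frac{17966}{61} \approx 294.52$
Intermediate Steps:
$F{\left(j \right)} = \frac{2 j}{45 + j}$
$S{\left(a,P \right)} = P a$
$\left(F{\left(16 \right)} + S{\left(-12,-17 \right)}\right) + 90 = \left(2 \cdot 16 \frac{1}{45 + 16} - -204\right) + 90 = \left(2 \cdot 16 \cdot \frac{1}{61} + 204\right) + 90 = \left(\frac{32}{61} + 204\right) + 90 = \frac{12476}{61} + 90 = \frac{17966}{61}$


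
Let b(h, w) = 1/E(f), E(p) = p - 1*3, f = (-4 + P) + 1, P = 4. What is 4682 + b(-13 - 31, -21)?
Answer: 9363/2 ≈ 4681.5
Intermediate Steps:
f = 1 (f = (-4 + 4) + 1 = 0 + 1 = 1)
E(p) = -3 + p (E(p) = p - 3 = -3 + p)
b(h, w) = -½ (b(h, w) = 1/(-3 + 1) = 1/(-2) = -½)
4682 + b(-13 - 31, -21) = 4682 - ½ = 9363/2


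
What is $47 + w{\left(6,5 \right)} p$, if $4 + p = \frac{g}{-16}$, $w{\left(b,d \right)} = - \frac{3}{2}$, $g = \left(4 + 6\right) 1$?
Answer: $\frac{863}{16} \approx 53.938$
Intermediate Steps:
$g = 10$ ($g = 10 \cdot 1 = 10$)
$w{\left(b,d \right)} = - \frac{3}{2}$ ($w{\left(b,d \right)} = \left(-3\right) \frac{1}{2} = - \frac{3}{2}$)
$p = - \frac{37}{8}$ ($p = -4 + \frac{10}{-16} = -4 + 10 \left(- \frac{1}{16}\right) = -4 - \frac{5}{8} = - \frac{37}{8} \approx -4.625$)
$47 + w{\left(6,5 \right)} p = 47 - - \frac{111}{16} = 47 + \frac{111}{16} = \frac{863}{16}$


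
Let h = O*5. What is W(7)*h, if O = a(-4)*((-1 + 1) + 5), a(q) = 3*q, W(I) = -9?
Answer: 2700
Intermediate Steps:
O = -60 (O = (3*(-4))*((-1 + 1) + 5) = -12*(0 + 5) = -12*5 = -60)
h = -300 (h = -60*5 = -300)
W(7)*h = -9*(-300) = 2700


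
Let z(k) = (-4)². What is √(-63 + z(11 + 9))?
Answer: I*√47 ≈ 6.8557*I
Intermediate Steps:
z(k) = 16
√(-63 + z(11 + 9)) = √(-63 + 16) = √(-47) = I*√47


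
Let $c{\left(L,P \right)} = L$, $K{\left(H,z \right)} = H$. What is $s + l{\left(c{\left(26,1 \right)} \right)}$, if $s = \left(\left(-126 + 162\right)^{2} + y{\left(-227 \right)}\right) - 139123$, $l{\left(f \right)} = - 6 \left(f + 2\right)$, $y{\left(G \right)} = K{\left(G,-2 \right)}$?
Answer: $-138222$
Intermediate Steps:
$y{\left(G \right)} = G$
$l{\left(f \right)} = -12 - 6 f$ ($l{\left(f \right)} = - 6 \left(2 + f\right) = -12 - 6 f$)
$s = -138054$ ($s = \left(\left(-126 + 162\right)^{2} - 227\right) - 139123 = \left(36^{2} - 227\right) - 139123 = \left(1296 - 227\right) - 139123 = 1069 - 139123 = -138054$)
$s + l{\left(c{\left(26,1 \right)} \right)} = -138054 - 168 = -138222$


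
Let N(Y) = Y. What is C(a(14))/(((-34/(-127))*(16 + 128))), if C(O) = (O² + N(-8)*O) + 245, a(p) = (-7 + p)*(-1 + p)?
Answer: 495173/2448 ≈ 202.28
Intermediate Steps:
a(p) = (-1 + p)*(-7 + p)
C(O) = 245 + O² - 8*O (C(O) = (O² - 8*O) + 245 = 245 + O² - 8*O)
C(a(14))/(((-34/(-127))*(16 + 128))) = (245 + (7 + 14² - 8*14)² - 8*(7 + 14² - 8*14))/(((-34/(-127))*(16 + 128))) = (245 + (7 + 196 - 112)² - 8*(7 + 196 - 112))/((-34*(-1/127)*144)) = (245 + 91² - 8*91)/(((34/127)*144)) = (245 + 8281 - 728)/(4896/127) = 7798*(127/4896) = 495173/2448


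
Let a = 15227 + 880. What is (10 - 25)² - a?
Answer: -15882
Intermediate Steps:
a = 16107
(10 - 25)² - a = (10 - 25)² - 1*16107 = (-15)² - 16107 = 225 - 16107 = -15882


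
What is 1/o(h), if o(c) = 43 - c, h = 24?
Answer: 1/19 ≈ 0.052632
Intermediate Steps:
1/o(h) = 1/(43 - 1*24) = 1/(43 - 24) = 1/19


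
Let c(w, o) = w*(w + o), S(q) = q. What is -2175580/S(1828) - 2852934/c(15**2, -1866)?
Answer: -66505280179/56245275 ≈ -1182.4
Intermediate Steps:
c(w, o) = w*(o + w)
-2175580/S(1828) - 2852934/c(15**2, -1866) = -2175580/1828 - 2852934*1/(225*(-1866 + 15**2)) = -2175580*1/1828 - 2852934*1/(225*(-1866 + 225)) = -543895/457 - 2852934/(225*(-1641)) = -543895/457 - 2852934/(-369225) = -543895/457 - 2852934*(-1/369225) = -543895/457 + 950978/123075 = -66505280179/56245275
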